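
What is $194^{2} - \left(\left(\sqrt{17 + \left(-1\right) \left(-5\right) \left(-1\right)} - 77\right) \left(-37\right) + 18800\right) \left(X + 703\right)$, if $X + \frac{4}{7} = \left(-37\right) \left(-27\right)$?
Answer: $- \frac{257576138}{7} + \frac{881340 \sqrt{3}}{7} \approx -3.6578 \cdot 10^{7}$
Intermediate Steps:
$X = \frac{6989}{7}$ ($X = - \frac{4}{7} - -999 = - \frac{4}{7} + 999 = \frac{6989}{7} \approx 998.43$)
$194^{2} - \left(\left(\sqrt{17 + \left(-1\right) \left(-5\right) \left(-1\right)} - 77\right) \left(-37\right) + 18800\right) \left(X + 703\right) = 194^{2} - \left(\left(\sqrt{17 + \left(-1\right) \left(-5\right) \left(-1\right)} - 77\right) \left(-37\right) + 18800\right) \left(\frac{6989}{7} + 703\right) = 37636 - \left(\left(\sqrt{17 + 5 \left(-1\right)} - 77\right) \left(-37\right) + 18800\right) \frac{11910}{7} = 37636 - \left(\left(\sqrt{17 - 5} - 77\right) \left(-37\right) + 18800\right) \frac{11910}{7} = 37636 - \left(\left(\sqrt{12} - 77\right) \left(-37\right) + 18800\right) \frac{11910}{7} = 37636 - \left(\left(2 \sqrt{3} - 77\right) \left(-37\right) + 18800\right) \frac{11910}{7} = 37636 - \left(\left(-77 + 2 \sqrt{3}\right) \left(-37\right) + 18800\right) \frac{11910}{7} = 37636 - \left(\left(2849 - 74 \sqrt{3}\right) + 18800\right) \frac{11910}{7} = 37636 - \left(21649 - 74 \sqrt{3}\right) \frac{11910}{7} = 37636 - \left(\frac{257839590}{7} - \frac{881340 \sqrt{3}}{7}\right) = - \frac{257576138}{7} + \frac{881340 \sqrt{3}}{7}$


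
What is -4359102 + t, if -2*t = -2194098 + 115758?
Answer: -3319932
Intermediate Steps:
t = 1039170 (t = -(-2194098 + 115758)/2 = -½*(-2078340) = 1039170)
-4359102 + t = -4359102 + 1039170 = -3319932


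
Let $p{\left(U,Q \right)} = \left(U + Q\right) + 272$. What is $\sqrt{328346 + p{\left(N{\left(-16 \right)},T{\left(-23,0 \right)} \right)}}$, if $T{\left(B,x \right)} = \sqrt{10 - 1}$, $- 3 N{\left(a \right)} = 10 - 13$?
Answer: $\sqrt{328622} \approx 573.26$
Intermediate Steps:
$N{\left(a \right)} = 1$ ($N{\left(a \right)} = - \frac{10 - 13}{3} = \left(- \frac{1}{3}\right) \left(-3\right) = 1$)
$T{\left(B,x \right)} = 3$ ($T{\left(B,x \right)} = \sqrt{9} = 3$)
$p{\left(U,Q \right)} = 272 + Q + U$ ($p{\left(U,Q \right)} = \left(Q + U\right) + 272 = 272 + Q + U$)
$\sqrt{328346 + p{\left(N{\left(-16 \right)},T{\left(-23,0 \right)} \right)}} = \sqrt{328346 + \left(272 + 3 + 1\right)} = \sqrt{328346 + 276} = \sqrt{328622}$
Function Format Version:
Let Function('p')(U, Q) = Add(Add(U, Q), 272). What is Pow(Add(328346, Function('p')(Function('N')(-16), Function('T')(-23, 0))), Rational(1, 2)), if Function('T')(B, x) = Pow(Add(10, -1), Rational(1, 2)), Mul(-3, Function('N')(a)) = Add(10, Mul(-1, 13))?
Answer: Pow(328622, Rational(1, 2)) ≈ 573.26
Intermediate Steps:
Function('N')(a) = 1 (Function('N')(a) = Mul(Rational(-1, 3), Add(10, Mul(-1, 13))) = Mul(Rational(-1, 3), Add(10, -13)) = Mul(Rational(-1, 3), -3) = 1)
Function('T')(B, x) = 3 (Function('T')(B, x) = Pow(9, Rational(1, 2)) = 3)
Function('p')(U, Q) = Add(272, Q, U) (Function('p')(U, Q) = Add(Add(Q, U), 272) = Add(272, Q, U))
Pow(Add(328346, Function('p')(Function('N')(-16), Function('T')(-23, 0))), Rational(1, 2)) = Pow(Add(328346, Add(272, 3, 1)), Rational(1, 2)) = Pow(Add(328346, 276), Rational(1, 2)) = Pow(328622, Rational(1, 2))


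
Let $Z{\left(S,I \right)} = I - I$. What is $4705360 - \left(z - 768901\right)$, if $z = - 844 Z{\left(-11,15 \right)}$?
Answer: $5474261$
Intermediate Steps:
$Z{\left(S,I \right)} = 0$
$z = 0$ ($z = \left(-844\right) 0 = 0$)
$4705360 - \left(z - 768901\right) = 4705360 - \left(0 - 768901\right) = 4705360 - -768901 = 4705360 + 768901 = 5474261$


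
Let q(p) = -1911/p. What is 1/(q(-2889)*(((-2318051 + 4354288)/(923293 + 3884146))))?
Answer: 7267761/2036237 ≈ 3.5692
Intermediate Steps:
1/(q(-2889)*(((-2318051 + 4354288)/(923293 + 3884146)))) = 1/(((-1911/(-2889)))*(((-2318051 + 4354288)/(923293 + 3884146)))) = 1/(((-1911*(-1/2889)))*((2036237/4807439))) = 1/((637/963)*((2036237*(1/4807439)))) = 963/(637*(290891/686777)) = (963/637)*(686777/290891) = 7267761/2036237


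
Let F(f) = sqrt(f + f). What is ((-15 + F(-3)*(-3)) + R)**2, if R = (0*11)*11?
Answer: 171 + 90*I*sqrt(6) ≈ 171.0 + 220.45*I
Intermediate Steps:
F(f) = sqrt(2)*sqrt(f) (F(f) = sqrt(2*f) = sqrt(2)*sqrt(f))
R = 0 (R = 0*11 = 0)
((-15 + F(-3)*(-3)) + R)**2 = ((-15 + (sqrt(2)*sqrt(-3))*(-3)) + 0)**2 = ((-15 + (sqrt(2)*(I*sqrt(3)))*(-3)) + 0)**2 = ((-15 + (I*sqrt(6))*(-3)) + 0)**2 = ((-15 - 3*I*sqrt(6)) + 0)**2 = (-15 - 3*I*sqrt(6))**2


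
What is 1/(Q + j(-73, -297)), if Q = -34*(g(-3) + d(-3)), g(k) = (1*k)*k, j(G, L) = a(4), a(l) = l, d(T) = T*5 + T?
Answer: 1/310 ≈ 0.0032258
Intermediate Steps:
d(T) = 6*T (d(T) = 5*T + T = 6*T)
j(G, L) = 4
g(k) = k**2 (g(k) = k*k = k**2)
Q = 306 (Q = -34*((-3)**2 + 6*(-3)) = -34*(9 - 18) = -34*(-9) = 306)
1/(Q + j(-73, -297)) = 1/(306 + 4) = 1/310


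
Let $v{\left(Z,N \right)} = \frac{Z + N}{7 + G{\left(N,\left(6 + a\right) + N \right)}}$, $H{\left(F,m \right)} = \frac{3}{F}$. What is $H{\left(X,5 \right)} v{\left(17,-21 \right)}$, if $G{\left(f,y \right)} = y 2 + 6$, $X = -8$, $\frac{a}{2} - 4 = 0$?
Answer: $- \frac{3}{2} \approx -1.5$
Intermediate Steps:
$a = 8$ ($a = 8 + 2 \cdot 0 = 8 + 0 = 8$)
$G{\left(f,y \right)} = 6 + 2 y$ ($G{\left(f,y \right)} = 2 y + 6 = 6 + 2 y$)
$v{\left(Z,N \right)} = \frac{N + Z}{41 + 2 N}$ ($v{\left(Z,N \right)} = \frac{Z + N}{7 + \left(6 + 2 \left(\left(6 + 8\right) + N\right)\right)} = \frac{N + Z}{7 + \left(6 + 2 \left(14 + N\right)\right)} = \frac{N + Z}{7 + \left(6 + \left(28 + 2 N\right)\right)} = \frac{N + Z}{7 + \left(34 + 2 N\right)} = \frac{N + Z}{41 + 2 N}$)
$H{\left(X,5 \right)} v{\left(17,-21 \right)} = \frac{3}{-8} \frac{-21 + 17}{41 + 2 \left(-21\right)} = 3 \left(- \frac{1}{8}\right) \frac{1}{41 - 42} \left(-4\right) = - \frac{3 \frac{1}{-1} \left(-4\right)}{8} = - \frac{3 \left(\left(-1\right) \left(-4\right)\right)}{8} = \left(- \frac{3}{8}\right) 4 = - \frac{3}{2}$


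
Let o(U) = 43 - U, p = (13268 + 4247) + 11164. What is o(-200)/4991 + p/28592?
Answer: 150084745/142702672 ≈ 1.0517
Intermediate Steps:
p = 28679 (p = 17515 + 11164 = 28679)
o(-200)/4991 + p/28592 = (43 - 1*(-200))/4991 + 28679/28592 = (43 + 200)*(1/4991) + 28679*(1/28592) = 243*(1/4991) + 28679/28592 = 243/4991 + 28679/28592 = 150084745/142702672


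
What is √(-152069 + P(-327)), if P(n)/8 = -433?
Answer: I*√155533 ≈ 394.38*I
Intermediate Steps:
P(n) = -3464 (P(n) = 8*(-433) = -3464)
√(-152069 + P(-327)) = √(-152069 - 3464) = √(-155533) = I*√155533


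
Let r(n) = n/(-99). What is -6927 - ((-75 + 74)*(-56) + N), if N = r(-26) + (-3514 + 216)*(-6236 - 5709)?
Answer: -3900757733/99 ≈ -3.9402e+7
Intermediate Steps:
r(n) = -n/99 (r(n) = n*(-1/99) = -n/99)
N = 3900066416/99 (N = -1/99*(-26) + (-3514 + 216)*(-6236 - 5709) = 26/99 - 3298*(-11945) = 26/99 + 39394610 = 3900066416/99 ≈ 3.9395e+7)
-6927 - ((-75 + 74)*(-56) + N) = -6927 - ((-75 + 74)*(-56) + 3900066416/99) = -6927 - (-1*(-56) + 3900066416/99) = -6927 - (56 + 3900066416/99) = -6927 - 1*3900071960/99 = -6927 - 3900071960/99 = -3900757733/99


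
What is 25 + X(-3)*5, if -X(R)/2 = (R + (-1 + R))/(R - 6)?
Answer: 155/9 ≈ 17.222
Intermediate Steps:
X(R) = -2*(-1 + 2*R)/(-6 + R) (X(R) = -2*(R + (-1 + R))/(R - 6) = -2*(-1 + 2*R)/(-6 + R))
25 + X(-3)*5 = 25 + (2*(1 - 2*(-3))/(-6 - 3))*5 = 25 + (2*(1 + 6)/(-9))*5 = 25 + (2*(-⅑)*7)*5 = 25 - 14/9*5 = 25 - 70/9 = 155/9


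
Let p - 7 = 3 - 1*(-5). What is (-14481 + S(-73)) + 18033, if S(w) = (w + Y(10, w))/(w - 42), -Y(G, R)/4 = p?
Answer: 408613/115 ≈ 3553.2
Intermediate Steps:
p = 15 (p = 7 + (3 - 1*(-5)) = 7 + (3 + 5) = 7 + 8 = 15)
Y(G, R) = -60 (Y(G, R) = -4*15 = -60)
S(w) = (-60 + w)/(-42 + w) (S(w) = (w - 60)/(w - 42) = (-60 + w)/(-42 + w))
(-14481 + S(-73)) + 18033 = (-14481 + (-60 - 73)/(-42 - 73)) + 18033 = (-14481 - 133/(-115)) + 18033 = (-14481 - 1/115*(-133)) + 18033 = (-14481 + 133/115) + 18033 = -1665182/115 + 18033 = 408613/115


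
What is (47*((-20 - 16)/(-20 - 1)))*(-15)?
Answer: -8460/7 ≈ -1208.6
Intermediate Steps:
(47*((-20 - 16)/(-20 - 1)))*(-15) = (47*(-36/(-21)))*(-15) = (47*(-36*(-1/21)))*(-15) = (47*(12/7))*(-15) = (564/7)*(-15) = -8460/7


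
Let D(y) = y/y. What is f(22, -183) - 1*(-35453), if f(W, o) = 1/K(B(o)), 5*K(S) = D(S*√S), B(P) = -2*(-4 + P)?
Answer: 35458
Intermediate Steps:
D(y) = 1
B(P) = 8 - 2*P
K(S) = ⅕ (K(S) = (⅕)*1 = ⅕)
f(W, o) = 5 (f(W, o) = 1/(⅕) = 5)
f(22, -183) - 1*(-35453) = 5 - 1*(-35453) = 5 + 35453 = 35458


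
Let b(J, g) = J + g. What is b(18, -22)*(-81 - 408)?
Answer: 1956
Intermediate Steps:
b(18, -22)*(-81 - 408) = (18 - 22)*(-81 - 408) = -4*(-489) = 1956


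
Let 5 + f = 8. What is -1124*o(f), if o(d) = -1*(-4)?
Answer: -4496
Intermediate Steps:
f = 3 (f = -5 + 8 = 3)
o(d) = 4
-1124*o(f) = -1124*4 = -4496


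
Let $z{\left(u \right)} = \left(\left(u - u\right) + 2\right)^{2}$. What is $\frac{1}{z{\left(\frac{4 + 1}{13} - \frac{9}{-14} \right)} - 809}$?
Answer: $- \frac{1}{805} \approx -0.0012422$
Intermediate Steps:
$z{\left(u \right)} = 4$ ($z{\left(u \right)} = \left(0 + 2\right)^{2} = 2^{2} = 4$)
$\frac{1}{z{\left(\frac{4 + 1}{13} - \frac{9}{-14} \right)} - 809} = \frac{1}{4 - 809} = \frac{1}{-805} = - \frac{1}{805}$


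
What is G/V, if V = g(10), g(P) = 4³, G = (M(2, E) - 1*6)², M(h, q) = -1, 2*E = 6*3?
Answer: 49/64 ≈ 0.76563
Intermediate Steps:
E = 9 (E = (6*3)/2 = (½)*18 = 9)
G = 49 (G = (-1 - 1*6)² = (-1 - 6)² = (-7)² = 49)
g(P) = 64
V = 64
G/V = 49/64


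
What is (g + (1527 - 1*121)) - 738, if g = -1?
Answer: 667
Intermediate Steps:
(g + (1527 - 1*121)) - 738 = (-1 + (1527 - 1*121)) - 738 = (-1 + (1527 - 121)) - 738 = (-1 + 1406) - 738 = 1405 - 738 = 667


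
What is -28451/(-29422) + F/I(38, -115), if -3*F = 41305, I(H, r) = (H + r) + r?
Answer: 615831743/8473536 ≈ 72.677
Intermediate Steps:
I(H, r) = H + 2*r
F = -41305/3 (F = -1/3*41305 = -41305/3 ≈ -13768.)
-28451/(-29422) + F/I(38, -115) = -28451/(-29422) - 41305/(3*(38 + 2*(-115))) = -28451*(-1/29422) - 41305/(3*(38 - 230)) = 28451/29422 - 41305/3/(-192) = 28451/29422 - 41305/3*(-1/192) = 28451/29422 + 41305/576 = 615831743/8473536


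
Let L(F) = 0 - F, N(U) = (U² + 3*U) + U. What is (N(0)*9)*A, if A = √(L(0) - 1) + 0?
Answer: 0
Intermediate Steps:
N(U) = U² + 4*U
L(F) = -F
A = I (A = √(-1*0 - 1) + 0 = √(0 - 1) + 0 = √(-1) + 0 = I + 0 = I ≈ 1.0*I)
(N(0)*9)*A = ((0*(4 + 0))*9)*I = ((0*4)*9)*I = (0*9)*I = 0*I = 0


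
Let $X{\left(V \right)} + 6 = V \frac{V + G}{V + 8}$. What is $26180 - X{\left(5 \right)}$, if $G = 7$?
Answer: $\frac{340358}{13} \approx 26181.0$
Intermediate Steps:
$X{\left(V \right)} = -6 + \frac{V \left(7 + V\right)}{8 + V}$ ($X{\left(V \right)} = -6 + V \frac{V + 7}{V + 8} = -6 + V \frac{7 + V}{8 + V} = -6 + \frac{V \left(7 + V\right)}{8 + V}$)
$26180 - X{\left(5 \right)} = 26180 - \frac{-48 + 5 + 5^{2}}{8 + 5} = 26180 - \frac{-48 + 5 + 25}{13} = 26180 - \frac{1}{13} \left(-18\right) = 26180 - - \frac{18}{13} = 26180 + \frac{18}{13} = \frac{340358}{13}$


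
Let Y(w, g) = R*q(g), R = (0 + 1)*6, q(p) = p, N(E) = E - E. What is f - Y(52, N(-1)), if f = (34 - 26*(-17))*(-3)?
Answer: -1428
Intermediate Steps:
N(E) = 0
R = 6 (R = 1*6 = 6)
f = -1428 (f = (34 + 442)*(-3) = 476*(-3) = -1428)
Y(w, g) = 6*g
f - Y(52, N(-1)) = -1428 - 6*0 = -1428 - 1*0 = -1428 + 0 = -1428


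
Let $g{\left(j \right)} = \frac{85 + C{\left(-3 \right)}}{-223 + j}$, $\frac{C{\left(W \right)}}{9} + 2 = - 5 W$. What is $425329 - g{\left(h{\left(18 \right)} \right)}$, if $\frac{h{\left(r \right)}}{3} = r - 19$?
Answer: $\frac{48062278}{113} \approx 4.2533 \cdot 10^{5}$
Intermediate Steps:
$h{\left(r \right)} = -57 + 3 r$ ($h{\left(r \right)} = 3 \left(r - 19\right) = 3 \left(-19 + r\right) = -57 + 3 r$)
$C{\left(W \right)} = -18 - 45 W$ ($C{\left(W \right)} = -18 + 9 \left(- 5 W\right) = -18 - 45 W$)
$g{\left(j \right)} = \frac{202}{-223 + j}$ ($g{\left(j \right)} = \frac{85 - -117}{-223 + j} = \frac{85 + \left(-18 + 135\right)}{-223 + j} = \frac{85 + 117}{-223 + j} = \frac{202}{-223 + j}$)
$425329 - g{\left(h{\left(18 \right)} \right)} = 425329 - \frac{202}{-223 + \left(-57 + 3 \cdot 18\right)} = 425329 - \frac{202}{-223 + \left(-57 + 54\right)} = 425329 - \frac{202}{-223 - 3} = 425329 - \frac{202}{-226} = 425329 - 202 \left(- \frac{1}{226}\right) = 425329 - - \frac{101}{113} = 425329 + \frac{101}{113} = \frac{48062278}{113}$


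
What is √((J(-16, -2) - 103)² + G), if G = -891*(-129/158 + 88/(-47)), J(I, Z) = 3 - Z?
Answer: √661730124826/7426 ≈ 109.54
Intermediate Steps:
G = 17790597/7426 (G = -891*(-129*1/158 + 88*(-1/47)) = -891*(-129/158 - 88/47) = -891*(-19967/7426) = 17790597/7426 ≈ 2395.7)
√((J(-16, -2) - 103)² + G) = √(((3 - 1*(-2)) - 103)² + 17790597/7426) = √(((3 + 2) - 103)² + 17790597/7426) = √((5 - 103)² + 17790597/7426) = √((-98)² + 17790597/7426) = √(9604 + 17790597/7426) = √(89109901/7426) = √661730124826/7426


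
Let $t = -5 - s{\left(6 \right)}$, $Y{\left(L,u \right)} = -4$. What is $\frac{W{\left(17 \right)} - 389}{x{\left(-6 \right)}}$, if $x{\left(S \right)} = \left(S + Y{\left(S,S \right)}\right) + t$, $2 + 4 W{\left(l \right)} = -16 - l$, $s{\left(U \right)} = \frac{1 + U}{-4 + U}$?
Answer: $\frac{43}{2} \approx 21.5$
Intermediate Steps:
$s{\left(U \right)} = \frac{1 + U}{-4 + U}$
$t = - \frac{17}{2}$ ($t = -5 - \frac{1 + 6}{-4 + 6} = -5 - \frac{1}{2} \cdot 7 = -5 - \frac{7}{2} = - \frac{17}{2} \approx -8.5$)
$W{\left(l \right)} = - \frac{9}{2} - \frac{l}{4}$ ($W{\left(l \right)} = - \frac{1}{2} + \frac{-16 - l}{4} = - \frac{1}{2} - \left(4 + \frac{l}{4}\right) = - \frac{9}{2} - \frac{l}{4}$)
$x{\left(S \right)} = - \frac{25}{2} + S$ ($x{\left(S \right)} = \left(S - 4\right) - \frac{17}{2} = \left(-4 + S\right) - \frac{17}{2} = - \frac{25}{2} + S$)
$\frac{W{\left(17 \right)} - 389}{x{\left(-6 \right)}} = \frac{\left(- \frac{9}{2} - \frac{17}{4}\right) - 389}{- \frac{25}{2} - 6} = \frac{\left(- \frac{9}{2} - \frac{17}{4}\right) - 389}{- \frac{37}{2}} = \left(- \frac{35}{4} - 389\right) \left(- \frac{2}{37}\right) = \left(- \frac{1591}{4}\right) \left(- \frac{2}{37}\right) = \frac{43}{2}$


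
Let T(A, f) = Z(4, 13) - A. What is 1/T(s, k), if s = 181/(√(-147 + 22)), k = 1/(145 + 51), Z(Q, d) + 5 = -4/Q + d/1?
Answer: 875/38886 - 905*I*√5/38886 ≈ 0.022502 - 0.05204*I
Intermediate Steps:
Z(Q, d) = -5 + d - 4/Q (Z(Q, d) = -5 + (-4/Q + d/1) = -5 + (-4/Q + d*1) = -5 + (-4/Q + d) = -5 + (d - 4/Q) = -5 + d - 4/Q)
k = 1/196 ≈ 0.0051020
s = -181*I*√5/25 (s = 181/(√(-125)) = 181/((5*I*√5)) = 181*(-I*√5/25) = -181*I*√5/25 ≈ -16.189*I)
T(A, f) = 7 - A (T(A, f) = (-5 + 13 - 4/4) - A = (-5 + 13 - 4*¼) - A = (-5 + 13 - 1) - A = 7 - A)
1/T(s, k) = 1/(7 - (-181)*I*√5/25) = 1/(7 + 181*I*√5/25)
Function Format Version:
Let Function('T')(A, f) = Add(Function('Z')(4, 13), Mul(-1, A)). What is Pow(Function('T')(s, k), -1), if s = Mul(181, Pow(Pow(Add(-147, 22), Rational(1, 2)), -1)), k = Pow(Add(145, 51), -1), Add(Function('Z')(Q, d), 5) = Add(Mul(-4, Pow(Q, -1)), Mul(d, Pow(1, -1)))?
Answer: Add(Rational(875, 38886), Mul(Rational(-905, 38886), I, Pow(5, Rational(1, 2)))) ≈ Add(0.022502, Mul(-0.052040, I))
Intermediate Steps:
Function('Z')(Q, d) = Add(-5, d, Mul(-4, Pow(Q, -1))) (Function('Z')(Q, d) = Add(-5, Add(Mul(-4, Pow(Q, -1)), Mul(d, Pow(1, -1)))) = Add(-5, Add(Mul(-4, Pow(Q, -1)), Mul(d, 1))) = Add(-5, Add(Mul(-4, Pow(Q, -1)), d)) = Add(-5, Add(d, Mul(-4, Pow(Q, -1)))) = Add(-5, d, Mul(-4, Pow(Q, -1))))
k = Rational(1, 196) (k = Pow(196, -1) = Rational(1, 196) ≈ 0.0051020)
s = Mul(Rational(-181, 25), I, Pow(5, Rational(1, 2))) (s = Mul(181, Pow(Pow(-125, Rational(1, 2)), -1)) = Mul(181, Pow(Mul(5, I, Pow(5, Rational(1, 2))), -1)) = Mul(181, Mul(Rational(-1, 25), I, Pow(5, Rational(1, 2)))) = Mul(Rational(-181, 25), I, Pow(5, Rational(1, 2))) ≈ Mul(-16.189, I))
Function('T')(A, f) = Add(7, Mul(-1, A)) (Function('T')(A, f) = Add(Add(-5, 13, Mul(-4, Pow(4, -1))), Mul(-1, A)) = Add(Add(-5, 13, Mul(-4, Rational(1, 4))), Mul(-1, A)) = Add(Add(-5, 13, -1), Mul(-1, A)) = Add(7, Mul(-1, A)))
Pow(Function('T')(s, k), -1) = Pow(Add(7, Mul(-1, Mul(Rational(-181, 25), I, Pow(5, Rational(1, 2))))), -1) = Pow(Add(7, Mul(Rational(181, 25), I, Pow(5, Rational(1, 2)))), -1)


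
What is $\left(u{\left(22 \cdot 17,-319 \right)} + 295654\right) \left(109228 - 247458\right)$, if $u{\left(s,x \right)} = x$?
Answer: $-40824157050$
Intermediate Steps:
$\left(u{\left(22 \cdot 17,-319 \right)} + 295654\right) \left(109228 - 247458\right) = \left(-319 + 295654\right) \left(109228 - 247458\right) = 295335 \left(-138230\right) = -40824157050$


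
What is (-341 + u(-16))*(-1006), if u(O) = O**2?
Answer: 85510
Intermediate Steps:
(-341 + u(-16))*(-1006) = (-341 + (-16)**2)*(-1006) = (-341 + 256)*(-1006) = -85*(-1006) = 85510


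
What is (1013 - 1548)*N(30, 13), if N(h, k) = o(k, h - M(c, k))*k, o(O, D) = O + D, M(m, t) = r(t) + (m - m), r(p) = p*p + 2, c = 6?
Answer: 890240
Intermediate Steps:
r(p) = 2 + p**2 (r(p) = p**2 + 2 = 2 + p**2)
M(m, t) = 2 + t**2 (M(m, t) = (2 + t**2) + (m - m) = (2 + t**2) + 0 = 2 + t**2)
o(O, D) = D + O
N(h, k) = k*(-2 + h + k - k**2) (N(h, k) = ((h - (2 + k**2)) + k)*k = ((h + (-2 - k**2)) + k)*k = ((-2 + h - k**2) + k)*k = (-2 + h + k - k**2)*k = k*(-2 + h + k - k**2))
(1013 - 1548)*N(30, 13) = (1013 - 1548)*(13*(-2 + 30 + 13 - 1*13**2)) = -6955*(-2 + 30 + 13 - 1*169) = -6955*(-2 + 30 + 13 - 169) = -6955*(-128) = -535*(-1664) = 890240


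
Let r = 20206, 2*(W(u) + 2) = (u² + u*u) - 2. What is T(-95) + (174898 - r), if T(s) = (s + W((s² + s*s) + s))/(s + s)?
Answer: -292990447/190 ≈ -1.5421e+6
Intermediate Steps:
W(u) = -3 + u² (W(u) = -2 + ((u² + u*u) - 2)/2 = -2 + ((u² + u²) - 2)/2 = -2 + (2*u² - 2)/2 = -2 + (-2 + 2*u²)/2 = -2 + (-1 + u²) = -3 + u²)
T(s) = (-3 + s + (s + 2*s²)²)/(2*s) (T(s) = (s + (-3 + ((s² + s*s) + s)²))/(s + s) = (s + (-3 + ((s² + s²) + s)²))/((2*s)) = (s + (-3 + (2*s² + s)²))*(1/(2*s)) = (s + (-3 + (s + 2*s²)²))*(1/(2*s)) = (-3 + s + (s + 2*s²)²)*(1/(2*s)) = (-3 + s + (s + 2*s²)²)/(2*s))
T(-95) + (174898 - r) = (½)*(-3 - 95 + (-95)²*(1 + 2*(-95))²)/(-95) + (174898 - 1*20206) = (½)*(-1/95)*(-3 - 95 + 9025*(1 - 190)²) + (174898 - 20206) = (½)*(-1/95)*(-3 - 95 + 9025*(-189)²) + 154692 = (½)*(-1/95)*(-3 - 95 + 9025*35721) + 154692 = (½)*(-1/95)*(-3 - 95 + 322382025) + 154692 = (½)*(-1/95)*322381927 + 154692 = -322381927/190 + 154692 = -292990447/190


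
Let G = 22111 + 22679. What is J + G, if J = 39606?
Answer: 84396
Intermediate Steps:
G = 44790
J + G = 39606 + 44790 = 84396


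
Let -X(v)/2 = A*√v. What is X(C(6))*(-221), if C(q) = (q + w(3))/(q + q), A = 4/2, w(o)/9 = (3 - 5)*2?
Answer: 442*I*√10 ≈ 1397.7*I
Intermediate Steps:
w(o) = -36 (w(o) = 9*((3 - 5)*2) = 9*(-2*2) = 9*(-4) = -36)
A = 2 (A = 4*(½) = 2)
C(q) = (-36 + q)/(2*q) (C(q) = (q - 36)/(q + q) = (-36 + q)/((2*q)) = (-36 + q)*(1/(2*q)) = (-36 + q)/(2*q))
X(v) = -4*√v
X(C(6))*(-221) = -4*√3*√(-36 + 6)/6*(-221) = -4*I*√10/2*(-221) = -2*I*√10*(-221) = 442*I*√10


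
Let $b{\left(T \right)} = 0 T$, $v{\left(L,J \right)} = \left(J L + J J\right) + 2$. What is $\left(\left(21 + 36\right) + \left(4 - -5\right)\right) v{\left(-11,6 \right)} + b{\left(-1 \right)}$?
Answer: $-1848$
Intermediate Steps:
$v{\left(L,J \right)} = 2 + J^{2} + J L$ ($v{\left(L,J \right)} = \left(J L + J^{2}\right) + 2 = \left(J^{2} + J L\right) + 2 = 2 + J^{2} + J L$)
$b{\left(T \right)} = 0$
$\left(\left(21 + 36\right) + \left(4 - -5\right)\right) v{\left(-11,6 \right)} + b{\left(-1 \right)} = \left(\left(21 + 36\right) + \left(4 - -5\right)\right) \left(2 + 6^{2} + 6 \left(-11\right)\right) + 0 = \left(57 + \left(4 + 5\right)\right) \left(2 + 36 - 66\right) + 0 = \left(57 + 9\right) \left(-28\right) + 0 = 66 \left(-28\right) + 0 = -1848 + 0 = -1848$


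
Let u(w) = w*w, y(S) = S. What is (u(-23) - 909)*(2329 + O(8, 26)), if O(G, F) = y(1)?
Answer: -885400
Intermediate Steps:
O(G, F) = 1
u(w) = w²
(u(-23) - 909)*(2329 + O(8, 26)) = ((-23)² - 909)*(2329 + 1) = (529 - 909)*2330 = -380*2330 = -885400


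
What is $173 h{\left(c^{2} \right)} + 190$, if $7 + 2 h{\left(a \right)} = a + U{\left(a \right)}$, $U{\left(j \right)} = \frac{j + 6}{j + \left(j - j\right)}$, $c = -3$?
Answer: $\frac{3043}{6} \approx 507.17$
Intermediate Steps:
$U{\left(j \right)} = \frac{6 + j}{j}$ ($U{\left(j \right)} = \frac{6 + j}{j + 0} = \frac{6 + j}{j}$)
$h{\left(a \right)} = - \frac{7}{2} + \frac{a}{2} + \frac{6 + a}{2 a}$ ($h{\left(a \right)} = - \frac{7}{2} + \frac{a + \frac{6 + a}{a}}{2} = - \frac{7}{2} + \left(\frac{a}{2} + \frac{6 + a}{2 a}\right) = - \frac{7}{2} + \frac{a}{2} + \frac{6 + a}{2 a}$)
$173 h{\left(c^{2} \right)} + 190 = 173 \left(-3 + \frac{\left(-3\right)^{2}}{2} + \frac{3}{\left(-3\right)^{2}}\right) + 190 = 173 \left(-3 + \frac{1}{2} \cdot 9 + \frac{3}{9}\right) + 190 = 173 \left(-3 + \frac{9}{2} + 3 \cdot \frac{1}{9}\right) + 190 = 173 \left(-3 + \frac{9}{2} + \frac{1}{3}\right) + 190 = 173 \cdot \frac{11}{6} + 190 = \frac{1903}{6} + 190 = \frac{3043}{6}$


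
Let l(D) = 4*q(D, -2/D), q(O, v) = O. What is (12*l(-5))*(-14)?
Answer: 3360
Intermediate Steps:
l(D) = 4*D
(12*l(-5))*(-14) = (12*(4*(-5)))*(-14) = (12*(-20))*(-14) = -240*(-14) = 3360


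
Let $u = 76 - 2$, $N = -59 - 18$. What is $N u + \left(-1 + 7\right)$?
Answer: $-5692$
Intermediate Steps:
$N = -77$
$u = 74$
$N u + \left(-1 + 7\right) = \left(-77\right) 74 + \left(-1 + 7\right) = -5698 + 6 = -5692$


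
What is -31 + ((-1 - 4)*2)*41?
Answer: -441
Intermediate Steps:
-31 + ((-1 - 4)*2)*41 = -31 - 5*2*41 = -31 - 10*41 = -31 - 410 = -441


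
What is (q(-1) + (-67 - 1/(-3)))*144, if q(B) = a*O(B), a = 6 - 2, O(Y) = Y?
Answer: -10176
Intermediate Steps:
a = 4
q(B) = 4*B
(q(-1) + (-67 - 1/(-3)))*144 = (4*(-1) + (-67 - 1/(-3)))*144 = (-4 + (-67 - 1*(-1/3)))*144 = (-4 + (-67 + 1/3))*144 = (-4 - 200/3)*144 = -212/3*144 = -10176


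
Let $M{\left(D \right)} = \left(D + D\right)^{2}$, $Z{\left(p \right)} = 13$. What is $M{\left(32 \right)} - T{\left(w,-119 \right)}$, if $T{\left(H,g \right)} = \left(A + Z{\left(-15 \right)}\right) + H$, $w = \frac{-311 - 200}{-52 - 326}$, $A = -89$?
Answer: $\frac{225215}{54} \approx 4170.6$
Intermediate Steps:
$w = \frac{73}{54}$ ($w = - \frac{511}{-378} = \left(-511\right) \left(- \frac{1}{378}\right) = \frac{73}{54} \approx 1.3519$)
$M{\left(D \right)} = 4 D^{2}$ ($M{\left(D \right)} = \left(2 D\right)^{2} = 4 D^{2}$)
$T{\left(H,g \right)} = -76 + H$ ($T{\left(H,g \right)} = \left(-89 + 13\right) + H = -76 + H$)
$M{\left(32 \right)} - T{\left(w,-119 \right)} = 4 \cdot 32^{2} - \left(-76 + \frac{73}{54}\right) = 4 \cdot 1024 - - \frac{4031}{54} = 4096 + \frac{4031}{54} = \frac{225215}{54}$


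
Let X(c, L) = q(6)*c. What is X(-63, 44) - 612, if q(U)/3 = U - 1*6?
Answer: -612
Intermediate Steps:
q(U) = -18 + 3*U (q(U) = 3*(U - 1*6) = 3*(U - 6) = 3*(-6 + U) = -18 + 3*U)
X(c, L) = 0 (X(c, L) = (-18 + 3*6)*c = (-18 + 18)*c = 0*c = 0)
X(-63, 44) - 612 = 0 - 612 = -612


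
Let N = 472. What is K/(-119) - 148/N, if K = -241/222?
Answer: -237257/779331 ≈ -0.30444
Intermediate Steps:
K = -241/222 (K = -241*1/222 = -241/222 ≈ -1.0856)
K/(-119) - 148/N = -241/222/(-119) - 148/472 = -241/222*(-1/119) - 148*1/472 = 241/26418 - 37/118 = -237257/779331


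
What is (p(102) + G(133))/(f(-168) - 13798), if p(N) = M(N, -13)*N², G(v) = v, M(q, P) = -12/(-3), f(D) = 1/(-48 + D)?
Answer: -9017784/2980369 ≈ -3.0257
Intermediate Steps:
M(q, P) = 4 (M(q, P) = -12*(-⅓) = 4)
p(N) = 4*N²
(p(102) + G(133))/(f(-168) - 13798) = (4*102² + 133)/(1/(-48 - 168) - 13798) = (4*10404 + 133)/(1/(-216) - 13798) = (41616 + 133)/(-1/216 - 13798) = 41749/(-2980369/216) = 41749*(-216/2980369) = -9017784/2980369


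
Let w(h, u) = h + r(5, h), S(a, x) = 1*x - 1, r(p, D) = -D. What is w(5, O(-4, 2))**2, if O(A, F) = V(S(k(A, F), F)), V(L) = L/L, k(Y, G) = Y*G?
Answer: 0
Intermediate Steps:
k(Y, G) = G*Y
S(a, x) = -1 + x (S(a, x) = x - 1 = -1 + x)
V(L) = 1
O(A, F) = 1
w(h, u) = 0 (w(h, u) = h - h = 0)
w(5, O(-4, 2))**2 = 0**2 = 0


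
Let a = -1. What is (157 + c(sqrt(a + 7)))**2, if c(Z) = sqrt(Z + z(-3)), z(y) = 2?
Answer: (157 + sqrt(2 + sqrt(6)))**2 ≈ 25316.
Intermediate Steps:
c(Z) = sqrt(2 + Z) (c(Z) = sqrt(Z + 2) = sqrt(2 + Z))
(157 + c(sqrt(a + 7)))**2 = (157 + sqrt(2 + sqrt(-1 + 7)))**2 = (157 + sqrt(2 + sqrt(6)))**2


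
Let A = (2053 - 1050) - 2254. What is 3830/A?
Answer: -3830/1251 ≈ -3.0616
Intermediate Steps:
A = -1251 (A = 1003 - 2254 = -1251)
3830/A = 3830/(-1251) = 3830*(-1/1251) = -3830/1251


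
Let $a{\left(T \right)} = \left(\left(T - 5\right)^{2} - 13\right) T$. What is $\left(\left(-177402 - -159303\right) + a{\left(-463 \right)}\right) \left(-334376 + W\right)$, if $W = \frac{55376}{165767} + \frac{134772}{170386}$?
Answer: $\frac{478916781244219206876992}{14122188031} \approx 3.3912 \cdot 10^{13}$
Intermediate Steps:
$a{\left(T \right)} = T \left(-13 + \left(-5 + T\right)^{2}\right)$ ($a{\left(T \right)} = \left(\left(-5 + T\right)^{2} - 13\right) T = \left(-13 + \left(-5 + T\right)^{2}\right) T = T \left(-13 + \left(-5 + T\right)^{2}\right)$)
$W = \frac{15888022630}{14122188031}$ ($W = 55376 \cdot \frac{1}{165767} + 134772 \cdot \frac{1}{170386} = \frac{55376}{165767} + \frac{67386}{85193} = \frac{15888022630}{14122188031} \approx 1.125$)
$\left(\left(-177402 - -159303\right) + a{\left(-463 \right)}\right) \left(-334376 + W\right) = \left(\left(-177402 - -159303\right) - 463 \left(-13 + \left(-5 - 463\right)^{2}\right)\right) \left(-334376 + \frac{15888022630}{14122188031}\right) = \left(\left(-177402 + 159303\right) - 463 \left(-13 + \left(-468\right)^{2}\right)\right) \left(- \frac{4722104857031026}{14122188031}\right) = \left(-18099 - 463 \left(-13 + 219024\right)\right) \left(- \frac{4722104857031026}{14122188031}\right) = \left(-18099 - 101402093\right) \left(- \frac{4722104857031026}{14122188031}\right) = \left(-101420192\right) \left(- \frac{4722104857031026}{14122188031}\right) = \frac{478916781244219206876992}{14122188031}$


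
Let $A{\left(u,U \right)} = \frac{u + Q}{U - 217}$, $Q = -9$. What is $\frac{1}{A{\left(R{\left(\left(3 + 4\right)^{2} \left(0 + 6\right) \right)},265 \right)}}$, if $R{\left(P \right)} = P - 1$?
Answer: $\frac{12}{71} \approx 0.16901$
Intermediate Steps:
$R{\left(P \right)} = -1 + P$ ($R{\left(P \right)} = P - 1 = -1 + P$)
$A{\left(u,U \right)} = \frac{-9 + u}{-217 + U}$ ($A{\left(u,U \right)} = \frac{u - 9}{U - 217} = \frac{-9 + u}{-217 + U}$)
$\frac{1}{A{\left(R{\left(\left(3 + 4\right)^{2} \left(0 + 6\right) \right)},265 \right)}} = \frac{1}{\frac{1}{-217 + 265} \left(-9 - \left(1 - \left(3 + 4\right)^{2} \left(0 + 6\right)\right)\right)} = \frac{1}{\frac{1}{48} \left(-9 - \left(1 - 7^{2} \cdot 6\right)\right)} = \frac{1}{\frac{1}{48} \left(-9 + \left(-1 + 49 \cdot 6\right)\right)} = \frac{1}{\frac{1}{48} \left(-9 + \left(-1 + 294\right)\right)} = \frac{1}{\frac{1}{48} \left(-9 + 293\right)} = \frac{1}{\frac{1}{48} \cdot 284} = \frac{1}{\frac{71}{12}} = \frac{12}{71}$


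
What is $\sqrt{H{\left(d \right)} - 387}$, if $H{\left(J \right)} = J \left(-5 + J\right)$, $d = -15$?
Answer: $i \sqrt{87} \approx 9.3274 i$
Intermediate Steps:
$\sqrt{H{\left(d \right)} - 387} = \sqrt{- 15 \left(-5 - 15\right) - 387} = \sqrt{\left(-15\right) \left(-20\right) - 387} = \sqrt{300 - 387} = \sqrt{-87} = i \sqrt{87}$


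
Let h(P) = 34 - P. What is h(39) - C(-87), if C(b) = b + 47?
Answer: 35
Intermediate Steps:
C(b) = 47 + b
h(39) - C(-87) = (34 - 1*39) - (47 - 87) = (34 - 39) - 1*(-40) = -5 + 40 = 35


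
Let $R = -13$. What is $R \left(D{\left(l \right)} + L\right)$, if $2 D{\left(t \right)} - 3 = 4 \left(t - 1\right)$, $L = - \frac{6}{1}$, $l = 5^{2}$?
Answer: $- \frac{1131}{2} \approx -565.5$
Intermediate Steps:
$l = 25$
$L = -6$ ($L = \left(-6\right) 1 = -6$)
$D{\left(t \right)} = - \frac{1}{2} + 2 t$ ($D{\left(t \right)} = \frac{3}{2} + \frac{4 \left(t - 1\right)}{2} = \frac{3}{2} + \frac{4 \left(-1 + t\right)}{2} = \frac{3}{2} + \frac{-4 + 4 t}{2} = \frac{3}{2} + \left(-2 + 2 t\right) = - \frac{1}{2} + 2 t$)
$R \left(D{\left(l \right)} + L\right) = - 13 \left(\left(- \frac{1}{2} + 2 \cdot 25\right) - 6\right) = - 13 \left(\left(- \frac{1}{2} + 50\right) - 6\right) = - 13 \left(\frac{99}{2} - 6\right) = \left(-13\right) \frac{87}{2} = - \frac{1131}{2}$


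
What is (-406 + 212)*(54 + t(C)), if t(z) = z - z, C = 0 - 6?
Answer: -10476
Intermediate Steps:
C = -6
t(z) = 0
(-406 + 212)*(54 + t(C)) = (-406 + 212)*(54 + 0) = -194*54 = -10476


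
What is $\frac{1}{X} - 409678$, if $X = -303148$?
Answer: $- \frac{124193066345}{303148} \approx -4.0968 \cdot 10^{5}$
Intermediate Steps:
$\frac{1}{X} - 409678 = \frac{1}{-303148} - 409678 = - \frac{1}{303148} - 409678 = - \frac{124193066345}{303148}$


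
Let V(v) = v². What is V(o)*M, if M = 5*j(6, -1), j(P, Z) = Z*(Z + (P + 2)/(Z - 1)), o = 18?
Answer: 8100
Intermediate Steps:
j(P, Z) = Z*(Z + (2 + P)/(-1 + Z))
M = 25 (M = 5*(-(2 + 6 + (-1)² - 1*(-1))/(-1 - 1)) = 5*(-1*(2 + 6 + 1 + 1)/(-2)) = 5*(-1*(-½)*10) = 5*5 = 25)
V(o)*M = 18²*25 = 324*25 = 8100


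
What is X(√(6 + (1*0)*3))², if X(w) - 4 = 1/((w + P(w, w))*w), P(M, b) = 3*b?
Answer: 9409/576 ≈ 16.335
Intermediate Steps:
X(w) = 4 + 1/(4*w²) (X(w) = 4 + 1/((w + 3*w)*w) = 4 + 1/(((4*w))*w) = 4 + (1/(4*w))/w = 4 + 1/(4*w²))
X(√(6 + (1*0)*3))² = (4 + 1/(4*(√(6 + (1*0)*3))²))² = (4 + 1/(4*(√(6 + 0*3))²))² = (4 + 1/(4*(√(6 + 0))²))² = (4 + 1/(4*(√6)²))² = (4 + (¼)*(⅙))² = (4 + 1/24)² = (97/24)² = 9409/576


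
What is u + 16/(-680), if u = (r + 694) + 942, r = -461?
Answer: 99873/85 ≈ 1175.0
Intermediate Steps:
u = 1175 (u = (-461 + 694) + 942 = 233 + 942 = 1175)
u + 16/(-680) = 1175 + 16/(-680) = 1175 + 16*(-1/680) = 1175 - 2/85 = 99873/85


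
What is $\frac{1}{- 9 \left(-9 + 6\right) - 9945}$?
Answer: $- \frac{1}{9918} \approx -0.00010083$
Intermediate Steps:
$\frac{1}{- 9 \left(-9 + 6\right) - 9945} = \frac{1}{\left(-9\right) \left(-3\right) - 9945} = \frac{1}{27 - 9945} = \frac{1}{-9918} = - \frac{1}{9918}$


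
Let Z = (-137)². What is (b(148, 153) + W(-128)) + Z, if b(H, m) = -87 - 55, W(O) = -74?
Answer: 18553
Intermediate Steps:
Z = 18769
b(H, m) = -142
(b(148, 153) + W(-128)) + Z = (-142 - 74) + 18769 = -216 + 18769 = 18553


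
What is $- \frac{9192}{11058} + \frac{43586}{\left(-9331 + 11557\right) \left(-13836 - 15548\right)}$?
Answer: $- \frac{50143293043}{60274194456} \approx -0.83192$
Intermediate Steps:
$- \frac{9192}{11058} + \frac{43586}{\left(-9331 + 11557\right) \left(-13836 - 15548\right)} = \left(-9192\right) \frac{1}{11058} + \frac{43586}{2226 \left(-29384\right)} = - \frac{1532}{1843} + \frac{43586}{-65408784} = - \frac{1532}{1843} + 43586 \left(- \frac{1}{65408784}\right) = - \frac{1532}{1843} - \frac{21793}{32704392} = - \frac{50143293043}{60274194456}$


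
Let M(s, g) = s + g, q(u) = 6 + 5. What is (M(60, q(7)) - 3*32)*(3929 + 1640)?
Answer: -139225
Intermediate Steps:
q(u) = 11
M(s, g) = g + s
(M(60, q(7)) - 3*32)*(3929 + 1640) = ((11 + 60) - 3*32)*(3929 + 1640) = (71 - 96)*5569 = -25*5569 = -139225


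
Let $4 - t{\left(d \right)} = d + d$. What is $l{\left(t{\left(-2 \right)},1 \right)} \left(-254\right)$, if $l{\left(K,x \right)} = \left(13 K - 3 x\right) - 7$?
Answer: $-23876$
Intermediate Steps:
$t{\left(d \right)} = 4 - 2 d$ ($t{\left(d \right)} = 4 - \left(d + d\right) = 4 - 2 d$)
$l{\left(K,x \right)} = -7 - 3 x + 13 K$ ($l{\left(K,x \right)} = \left(- 3 x + 13 K\right) - 7 = -7 - 3 x + 13 K$)
$l{\left(t{\left(-2 \right)},1 \right)} \left(-254\right) = \left(-7 - 3 + 13 \left(4 - -4\right)\right) \left(-254\right) = \left(-7 - 3 + 13 \left(4 + 4\right)\right) \left(-254\right) = \left(-7 - 3 + 13 \cdot 8\right) \left(-254\right) = \left(-7 - 3 + 104\right) \left(-254\right) = 94 \left(-254\right) = -23876$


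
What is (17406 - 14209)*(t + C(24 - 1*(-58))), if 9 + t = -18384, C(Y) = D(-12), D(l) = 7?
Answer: -58780042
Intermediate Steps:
C(Y) = 7
t = -18393 (t = -9 - 18384 = -18393)
(17406 - 14209)*(t + C(24 - 1*(-58))) = (17406 - 14209)*(-18393 + 7) = 3197*(-18386) = -58780042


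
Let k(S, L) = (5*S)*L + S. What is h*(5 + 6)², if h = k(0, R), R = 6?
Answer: 0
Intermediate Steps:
k(S, L) = S + 5*L*S (k(S, L) = 5*L*S + S = S + 5*L*S)
h = 0 (h = 0*(1 + 5*6) = 0*(1 + 30) = 0*31 = 0)
h*(5 + 6)² = 0*(5 + 6)² = 0*11² = 0*121 = 0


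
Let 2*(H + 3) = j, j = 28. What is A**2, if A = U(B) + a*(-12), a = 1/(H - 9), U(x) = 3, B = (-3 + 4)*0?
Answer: 9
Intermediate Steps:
H = 11 (H = -3 + (1/2)*28 = -3 + 14 = 11)
B = 0 (B = 1*0 = 0)
a = 1/2 (a = 1/(11 - 9) = 1/2 ≈ 0.50000)
A = -3 (A = 3 + (1/2)*(-12) = 3 - 6 = -3)
A**2 = (-3)**2 = 9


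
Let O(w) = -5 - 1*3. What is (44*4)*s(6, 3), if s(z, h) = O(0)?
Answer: -1408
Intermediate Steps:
O(w) = -8 (O(w) = -5 - 3 = -8)
s(z, h) = -8
(44*4)*s(6, 3) = (44*4)*(-8) = 176*(-8) = -1408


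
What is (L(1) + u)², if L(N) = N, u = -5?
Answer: 16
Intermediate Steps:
(L(1) + u)² = (1 - 5)² = (-4)² = 16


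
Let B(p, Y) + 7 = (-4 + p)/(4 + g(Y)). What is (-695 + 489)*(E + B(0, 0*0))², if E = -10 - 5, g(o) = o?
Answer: -108974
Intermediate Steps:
E = -15
B(p, Y) = -7 + (-4 + p)/(4 + Y)
(-695 + 489)*(E + B(0, 0*0))² = (-695 + 489)*(-15 + (-32 + 0 - 0*0)/(4 + 0*0))² = -206*(-15 + (-32 + 0 - 7*0)/(4 + 0))² = -206*(-15 + (-32 + 0 + 0)/4)² = -206*(-15 + (¼)*(-32))² = -206*(-15 - 8)² = -206*(-23)² = -206*529 = -108974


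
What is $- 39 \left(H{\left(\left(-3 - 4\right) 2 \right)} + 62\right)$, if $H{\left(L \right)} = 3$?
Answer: $-2535$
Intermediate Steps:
$- 39 \left(H{\left(\left(-3 - 4\right) 2 \right)} + 62\right) = - 39 \left(3 + 62\right) = \left(-39\right) 65 = -2535$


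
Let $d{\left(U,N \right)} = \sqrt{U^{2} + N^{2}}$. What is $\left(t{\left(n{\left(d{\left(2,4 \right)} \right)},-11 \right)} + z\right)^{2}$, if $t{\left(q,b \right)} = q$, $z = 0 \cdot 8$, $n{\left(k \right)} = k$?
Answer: $20$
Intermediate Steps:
$d{\left(U,N \right)} = \sqrt{N^{2} + U^{2}}$
$z = 0$
$\left(t{\left(n{\left(d{\left(2,4 \right)} \right)},-11 \right)} + z\right)^{2} = \left(\sqrt{4^{2} + 2^{2}} + 0\right)^{2} = \left(\sqrt{16 + 4} + 0\right)^{2} = \left(\sqrt{20} + 0\right)^{2} = \left(2 \sqrt{5} + 0\right)^{2} = \left(2 \sqrt{5}\right)^{2} = 20$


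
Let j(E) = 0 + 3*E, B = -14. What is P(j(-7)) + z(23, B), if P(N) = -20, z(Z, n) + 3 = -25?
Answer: -48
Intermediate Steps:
z(Z, n) = -28 (z(Z, n) = -3 - 25 = -28)
j(E) = 3*E
P(j(-7)) + z(23, B) = -20 - 28 = -48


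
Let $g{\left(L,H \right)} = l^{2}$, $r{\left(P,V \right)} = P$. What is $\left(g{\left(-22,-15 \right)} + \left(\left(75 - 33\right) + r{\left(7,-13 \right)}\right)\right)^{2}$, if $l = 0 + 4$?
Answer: $4225$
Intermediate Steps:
$l = 4$
$g{\left(L,H \right)} = 16$ ($g{\left(L,H \right)} = 4^{2} = 16$)
$\left(g{\left(-22,-15 \right)} + \left(\left(75 - 33\right) + r{\left(7,-13 \right)}\right)\right)^{2} = \left(16 + \left(\left(75 - 33\right) + 7\right)\right)^{2} = \left(16 + \left(42 + 7\right)\right)^{2} = \left(16 + 49\right)^{2} = 65^{2} = 4225$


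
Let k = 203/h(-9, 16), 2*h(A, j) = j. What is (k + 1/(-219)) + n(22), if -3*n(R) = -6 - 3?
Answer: 49705/1752 ≈ 28.370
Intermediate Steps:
h(A, j) = j/2
n(R) = 3 (n(R) = -(-6 - 3)/3 = -⅓*(-9) = 3)
k = 203/8 (k = 203/(((½)*16)) = 203/8 ≈ 25.375)
(k + 1/(-219)) + n(22) = (203/8 + 1/(-219)) + 3 = (203/8 - 1/219) + 3 = 44449/1752 + 3 = 49705/1752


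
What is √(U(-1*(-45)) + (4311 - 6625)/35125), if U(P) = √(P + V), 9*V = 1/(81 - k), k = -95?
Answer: √(-14162096520 + 1628570625*√784091)/463650 ≈ 2.5773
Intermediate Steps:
V = 1/1584 (V = 1/(9*(81 - 1*(-95))) = 1/(9*(81 + 95)) = (⅑)/176 = (⅑)*(1/176) = 1/1584 ≈ 0.00063131)
U(P) = √(1/1584 + P) (U(P) = √(P + 1/1584) = √(1/1584 + P))
√(U(-1*(-45)) + (4311 - 6625)/35125) = √(√(11 + 17424*(-1*(-45)))/132 + (4311 - 6625)/35125) = √(√(11 + 17424*45)/132 - 2314*1/35125) = √(√(11 + 784080)/132 - 2314/35125) = √(√784091/132 - 2314/35125) = √(-2314/35125 + √784091/132)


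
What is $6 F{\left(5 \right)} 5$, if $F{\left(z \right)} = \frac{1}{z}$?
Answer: $6$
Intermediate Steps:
$6 F{\left(5 \right)} 5 = \frac{6}{5} \cdot 5 = 6$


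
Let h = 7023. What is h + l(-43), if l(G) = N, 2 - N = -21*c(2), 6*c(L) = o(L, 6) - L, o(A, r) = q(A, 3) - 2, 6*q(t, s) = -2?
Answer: 42059/6 ≈ 7009.8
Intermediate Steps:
q(t, s) = -⅓ (q(t, s) = (⅙)*(-2) = -⅓)
o(A, r) = -7/3 (o(A, r) = -⅓ - 2 = -7/3)
c(L) = -7/18 - L/6 (c(L) = (-7/3 - L)/6 = -7/18 - L/6)
N = -79/6 (N = 2 - (-21)*(-7/18 - ⅙*2) = 2 - (-21)*(-7/18 - ⅓) = 2 - (-21)*(-13)/18 = 2 - 1*91/6 = 2 - 91/6 = -79/6 ≈ -13.167)
l(G) = -79/6
h + l(-43) = 7023 - 79/6 = 42059/6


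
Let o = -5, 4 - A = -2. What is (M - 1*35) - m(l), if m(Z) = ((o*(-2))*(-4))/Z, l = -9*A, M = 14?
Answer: -587/27 ≈ -21.741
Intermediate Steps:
A = 6 (A = 4 - 1*(-2) = 4 + 2 = 6)
l = -54 (l = -9*6 = -54)
m(Z) = -40/Z (m(Z) = (-5*(-2)*(-4))/Z = (10*(-4))/Z = -40/Z)
(M - 1*35) - m(l) = (14 - 1*35) - (-40)/(-54) = (14 - 35) - (-40)*(-1)/54 = -21 - 1*20/27 = -21 - 20/27 = -587/27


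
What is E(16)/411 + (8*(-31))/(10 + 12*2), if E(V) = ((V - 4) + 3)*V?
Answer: -15628/2329 ≈ -6.7102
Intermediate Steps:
E(V) = V*(-1 + V) (E(V) = ((-4 + V) + 3)*V = (-1 + V)*V = V*(-1 + V))
E(16)/411 + (8*(-31))/(10 + 12*2) = (16*(-1 + 16))/411 + (8*(-31))/(10 + 12*2) = (16*15)*(1/411) - 248/(10 + 24) = 240*(1/411) - 248/34 = 80/137 - 248*1/34 = 80/137 - 124/17 = -15628/2329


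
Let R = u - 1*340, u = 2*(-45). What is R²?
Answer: 184900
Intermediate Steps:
u = -90
R = -430 (R = -90 - 1*340 = -90 - 340 = -430)
R² = (-430)² = 184900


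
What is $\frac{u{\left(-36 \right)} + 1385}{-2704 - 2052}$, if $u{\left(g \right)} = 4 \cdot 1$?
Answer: $- \frac{1389}{4756} \approx -0.29205$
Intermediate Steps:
$u{\left(g \right)} = 4$
$\frac{u{\left(-36 \right)} + 1385}{-2704 - 2052} = \frac{4 + 1385}{-2704 - 2052} = \frac{1389}{-4756} = 1389 \left(- \frac{1}{4756}\right) = - \frac{1389}{4756}$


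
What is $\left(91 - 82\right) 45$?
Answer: $405$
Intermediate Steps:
$\left(91 - 82\right) 45 = 9 \cdot 45 = 405$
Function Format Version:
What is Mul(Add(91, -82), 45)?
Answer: 405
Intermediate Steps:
Mul(Add(91, -82), 45) = Mul(9, 45) = 405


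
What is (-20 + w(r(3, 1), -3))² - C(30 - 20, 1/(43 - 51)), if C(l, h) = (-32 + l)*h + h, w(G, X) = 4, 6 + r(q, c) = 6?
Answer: 2027/8 ≈ 253.38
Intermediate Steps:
r(q, c) = 0 (r(q, c) = -6 + 6 = 0)
C(l, h) = h + h*(-32 + l) (C(l, h) = h*(-32 + l) + h = h + h*(-32 + l))
(-20 + w(r(3, 1), -3))² - C(30 - 20, 1/(43 - 51)) = (-20 + 4)² - (-31 + (30 - 20))/(43 - 51) = (-16)² - (-31 + 10)/(-8) = 256 - (-1)*(-21)/8 = 256 - 1*21/8 = 256 - 21/8 = 2027/8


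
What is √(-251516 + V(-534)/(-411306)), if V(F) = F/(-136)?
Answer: I*√111535970885277790/665924 ≈ 501.51*I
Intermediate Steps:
V(F) = -F/136
√(-251516 + V(-534)/(-411306)) = √(-251516 - 1/136*(-534)/(-411306)) = √(-251516 + (267/68)*(-1/411306)) = √(-251516 - 89/9322936) = √(-2344867571065/9322936) = I*√111535970885277790/665924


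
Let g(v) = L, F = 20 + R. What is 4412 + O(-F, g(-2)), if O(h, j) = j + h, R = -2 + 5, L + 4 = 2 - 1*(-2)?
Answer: 4389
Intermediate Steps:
L = 0 (L = -4 + (2 - 1*(-2)) = -4 + (2 + 2) = -4 + 4 = 0)
R = 3
F = 23 (F = 20 + 3 = 23)
g(v) = 0
O(h, j) = h + j
4412 + O(-F, g(-2)) = 4412 + (-1*23 + 0) = 4412 + (-23 + 0) = 4412 - 23 = 4389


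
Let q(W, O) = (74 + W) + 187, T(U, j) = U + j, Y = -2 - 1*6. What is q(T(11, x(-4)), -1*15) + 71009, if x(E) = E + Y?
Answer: 71269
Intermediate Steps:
Y = -8 (Y = -2 - 6 = -8)
x(E) = -8 + E (x(E) = E - 8 = -8 + E)
q(W, O) = 261 + W
q(T(11, x(-4)), -1*15) + 71009 = (261 + (11 + (-8 - 4))) + 71009 = (261 + (11 - 12)) + 71009 = (261 - 1) + 71009 = 260 + 71009 = 71269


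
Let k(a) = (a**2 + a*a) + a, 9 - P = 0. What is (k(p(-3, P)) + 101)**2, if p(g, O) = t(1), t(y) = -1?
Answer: 10404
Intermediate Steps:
P = 9 (P = 9 - 1*0 = 9 + 0 = 9)
p(g, O) = -1
k(a) = a + 2*a**2 (k(a) = (a**2 + a**2) + a = 2*a**2 + a = a + 2*a**2)
(k(p(-3, P)) + 101)**2 = (-(1 + 2*(-1)) + 101)**2 = (-(1 - 2) + 101)**2 = (-1*(-1) + 101)**2 = (1 + 101)**2 = 102**2 = 10404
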